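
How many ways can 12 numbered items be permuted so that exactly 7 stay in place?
Choose the 7 fixed points C(12,7) = 792, derange the rest: !5 = Σ_{j=0}^{5} (-1)^j·5!/j! = 120 - 120 + 60 - 20 + 5 - 1 = 44. Product = 792 × 44 = 34848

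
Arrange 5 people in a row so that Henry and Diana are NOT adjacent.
Total - adjacent = 5! - (5-1)!×2 = 120 - 48 = 72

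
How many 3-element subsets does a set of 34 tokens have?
C(34,3) = 34!/(3!×31!) = 5984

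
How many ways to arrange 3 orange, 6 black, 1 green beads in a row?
10! / (3! × 6! × 1!) = 840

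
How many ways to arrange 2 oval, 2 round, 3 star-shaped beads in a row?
7! / (2! × 2! × 3!) = 210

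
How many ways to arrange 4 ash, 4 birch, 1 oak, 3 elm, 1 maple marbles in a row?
13! / (4! × 4! × 1! × 3! × 1!) = 1801800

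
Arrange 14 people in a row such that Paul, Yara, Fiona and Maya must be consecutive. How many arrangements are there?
Treat the 4 as one block: (14-4+1)! × 4! = 39916800 × 24 = 958003200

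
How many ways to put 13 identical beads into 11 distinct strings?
C(13+11-1, 11-1) = C(23, 10) = 1144066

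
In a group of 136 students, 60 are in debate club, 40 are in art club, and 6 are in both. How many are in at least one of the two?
|A∪B| = |A| + |B| - |A∩B| = 60 + 40 - 6 = 94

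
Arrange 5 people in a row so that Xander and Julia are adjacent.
Treat as block: (5-1)! × 2! = 24 × 2 = 48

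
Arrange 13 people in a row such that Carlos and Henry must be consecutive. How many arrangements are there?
Treat the 2 as one block: (13-2+1)! × 2! = 479001600 × 2 = 958003200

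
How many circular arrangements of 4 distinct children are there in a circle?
Circular: fix one position, arrange the rest. (4-1)! = 6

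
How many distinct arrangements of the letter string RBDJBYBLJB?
10! / (1! × 2! × 1! × 1! × 4! × 1!) = 75600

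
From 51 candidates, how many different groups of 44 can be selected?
C(51,44) = 51!/(44!×7!) = 115775100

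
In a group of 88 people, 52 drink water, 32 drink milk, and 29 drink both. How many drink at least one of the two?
|A∪B| = |A| + |B| - |A∩B| = 52 + 32 - 29 = 55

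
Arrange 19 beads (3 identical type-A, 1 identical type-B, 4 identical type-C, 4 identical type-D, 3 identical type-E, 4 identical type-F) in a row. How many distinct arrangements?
19! / (3! × 1! × 4! × 4! × 3! × 4!) = 244432188000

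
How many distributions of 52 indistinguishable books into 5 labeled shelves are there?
C(52+5-1, 5-1) = C(56, 4) = 367290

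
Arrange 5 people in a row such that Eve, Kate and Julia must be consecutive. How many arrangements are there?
Treat the 3 as one block: (5-3+1)! × 3! = 6 × 6 = 36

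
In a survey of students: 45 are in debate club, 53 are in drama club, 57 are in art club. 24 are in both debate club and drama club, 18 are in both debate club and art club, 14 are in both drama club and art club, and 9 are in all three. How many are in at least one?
|A∪B∪C| = 45+53+57-24-18-14+9 = 108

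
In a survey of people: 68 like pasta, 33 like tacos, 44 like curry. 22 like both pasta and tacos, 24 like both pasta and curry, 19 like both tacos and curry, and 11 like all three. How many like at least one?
|A∪B∪C| = 68+33+44-22-24-19+11 = 91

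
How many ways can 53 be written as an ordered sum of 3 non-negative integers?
C(53+3-1, 3-1) = C(55, 2) = 1485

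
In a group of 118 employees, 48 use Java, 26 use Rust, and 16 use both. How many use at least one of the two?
|A∪B| = |A| + |B| - |A∩B| = 48 + 26 - 16 = 58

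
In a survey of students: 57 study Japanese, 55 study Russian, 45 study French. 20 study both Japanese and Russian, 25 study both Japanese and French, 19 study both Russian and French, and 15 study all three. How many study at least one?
|A∪B∪C| = 57+55+45-20-25-19+15 = 108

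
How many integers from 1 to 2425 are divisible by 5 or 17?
⌊2425/5⌋ + ⌊2425/17⌋ - ⌊2425/85⌋ = 485 + 142 - 28 = 599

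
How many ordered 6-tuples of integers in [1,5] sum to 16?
Coefficient of x^16 in (x + x² + ... + x^5)^6. By inclusion-exclusion on dice exceeding 5: Σ_j (-1)^j C(6,j)·C(16-1-5j, 5) = C(6,0)·C(15,5) - C(6,1)·C(10,5) + C(6,2)·C(5,5) = 1·3003 - 6·252 + 15·1 = 1506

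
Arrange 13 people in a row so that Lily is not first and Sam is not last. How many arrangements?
By inclusion-exclusion: 13! - 2×(13-1)! + (13-2)! = 6227020800 - 958003200 + 39916800 = 5308934400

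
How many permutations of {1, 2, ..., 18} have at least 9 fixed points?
Exactly j fixed points: C(18,j)·!(18-j); sum over j ≥ 9 (derangement numbers via !m = (m-1)·(!(m-1) + !(m-2)): !0..!9 = 1, 0, 1, 2, 9, 44, 265, 1854, 14833, 133496). Σ_{j=9}^{18} C(18,j)·!(18-j) = C(18,9)·!9 + C(18,10)·!8 + C(18,11)·!7 + C(18,12)·!6 + C(18,13)·!5 + C(18,14)·!4 + C(18,15)·!3 + C(18,16)·!2 + C(18,17)·!1 + C(18,18)·!0 = 48620·133496 + 43758·14833 + 31824·1854 + 18564·265 + 8568·44 + 3060·9 + 816·2 + 153·1 + 18·0 + 1·1 = 7203965408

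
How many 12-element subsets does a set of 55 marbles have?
C(55,12) = 55!/(12!×43!) = 438729741450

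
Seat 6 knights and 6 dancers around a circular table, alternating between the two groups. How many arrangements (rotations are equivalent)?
Fix one of the knights: (6-1)! ways for the remaining knights, × 6! ways for the dancers = 120 × 720 = 86400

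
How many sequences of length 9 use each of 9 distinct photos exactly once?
9! = 362880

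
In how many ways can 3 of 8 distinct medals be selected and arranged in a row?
P(8,3) = 8!/(8-3)! = 336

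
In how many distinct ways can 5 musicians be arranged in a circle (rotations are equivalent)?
Circular: fix one position, arrange the rest. (5-1)! = 24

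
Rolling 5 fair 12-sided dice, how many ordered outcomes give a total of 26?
Coefficient of x^26 in (x + x² + ... + x^12)^5. By inclusion-exclusion on dice exceeding 12: Σ_j (-1)^j C(5,j)·C(26-1-12j, 4) = C(5,0)·C(25,4) - C(5,1)·C(13,4) = 1·12650 - 5·715 = 9075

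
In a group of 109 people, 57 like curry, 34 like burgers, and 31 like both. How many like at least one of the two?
|A∪B| = |A| + |B| - |A∩B| = 57 + 34 - 31 = 60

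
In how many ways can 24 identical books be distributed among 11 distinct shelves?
C(24+11-1, 11-1) = C(34, 10) = 131128140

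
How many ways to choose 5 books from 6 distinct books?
C(6,5) = 6!/(5!×1!) = 6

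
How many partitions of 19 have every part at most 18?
Let r_j(i) = number of partitions of i into parts ≤ j, for i = 0..19. r_1(i) = 1 for all i; r_j(i) = r_{j-1}(i) + r_j(i-j). Rows j = 2..18: ≤2: 1 1 2 2 3 3 4 4 5 5 6 6 7 7 8 8 9 9 10 10; ≤3: 1 1 2 3 4 5 7 8 10 12 14 16 19 21 24 27 30 33 37 40; ≤4: 1 1 2 3 5 6 9 11 15 18 23 27 34 39 47 54 64 72 84 94; ≤5: 1 1 2 3 5 7 10 13 18 23 30 37 47 57 70 84 101 119 141 164; ≤6: 1 1 2 3 5 7 11 14 20 26 35 44 58 71 90 110 136 163 199 235; ≤7: 1 1 2 3 5 7 11 15 21 28 38 49 65 82 105 131 164 201 248 300; ≤8: 1 1 2 3 5 7 11 15 22 29 40 52 70 89 116 146 186 230 288 352; ≤9: 1 1 2 3 5 7 11 15 22 30 41 54 73 94 123 157 201 252 318 393; ≤10: 1 1 2 3 5 7 11 15 22 30 42 55 75 97 128 164 212 267 340 423; ≤11: 1 1 2 3 5 7 11 15 22 30 42 56 76 99 131 169 219 278 355 445; ≤12: 1 1 2 3 5 7 11 15 22 30 42 56 77 100 133 172 224 285 366 460; ≤13: 1 1 2 3 5 7 11 15 22 30 42 56 77 101 134 174 227 290 373 471; ≤14: 1 1 2 3 5 7 11 15 22 30 42 56 77 101 135 175 229 293 378 478; ≤15: 1 1 2 3 5 7 11 15 22 30 42 56 77 101 135 176 230 295 381 483; ≤16: 1 1 2 3 5 7 11 15 22 30 42 56 77 101 135 176 231 296 383 486; ≤17: 1 1 2 3 5 7 11 15 22 30 42 56 77 101 135 176 231 297 384 488; ≤18: 1 1 2 3 5 7 11 15 22 30 42 56 77 101 135 176 231 297 385 489. r_18(19) = 489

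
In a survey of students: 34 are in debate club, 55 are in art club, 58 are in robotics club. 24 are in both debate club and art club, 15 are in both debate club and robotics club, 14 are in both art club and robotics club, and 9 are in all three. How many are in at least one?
|A∪B∪C| = 34+55+58-24-15-14+9 = 103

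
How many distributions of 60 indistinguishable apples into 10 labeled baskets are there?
C(60+10-1, 10-1) = C(69, 9) = 56672074888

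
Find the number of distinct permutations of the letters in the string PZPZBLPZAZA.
11! / (2! × 3! × 1! × 1! × 4!) = 138600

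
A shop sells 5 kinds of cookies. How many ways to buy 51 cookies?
C(51+5-1, 5-1) = C(55, 4) = 341055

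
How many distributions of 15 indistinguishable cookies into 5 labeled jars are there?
C(15+5-1, 5-1) = C(19, 4) = 3876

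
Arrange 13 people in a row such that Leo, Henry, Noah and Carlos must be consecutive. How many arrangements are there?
Treat the 4 as one block: (13-4+1)! × 4! = 3628800 × 24 = 87091200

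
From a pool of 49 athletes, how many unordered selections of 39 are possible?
C(49,39) = 49!/(39!×10!) = 8217822536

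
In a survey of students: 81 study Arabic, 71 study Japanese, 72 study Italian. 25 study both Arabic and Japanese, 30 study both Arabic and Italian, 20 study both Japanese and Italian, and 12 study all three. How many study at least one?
|A∪B∪C| = 81+71+72-25-30-20+12 = 161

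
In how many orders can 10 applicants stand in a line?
10! = 3628800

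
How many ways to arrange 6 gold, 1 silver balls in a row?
7! / (6! × 1!) = 7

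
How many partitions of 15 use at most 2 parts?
By conjugation, equals partitions of 15 into parts ≤ 2. Let r_j(i) = number of partitions of i into parts ≤ j, for i = 0..15. r_1(i) = 1 for all i; r_j(i) = r_{j-1}(i) + r_j(i-j). Rows j = 2..2: ≤2: 1 1 2 2 3 3 4 4 5 5 6 6 7 7 8 8. r_2(15) = 8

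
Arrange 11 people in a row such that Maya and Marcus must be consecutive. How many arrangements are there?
Treat the 2 as one block: (11-2+1)! × 2! = 3628800 × 2 = 7257600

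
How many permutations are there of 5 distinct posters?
5! = 120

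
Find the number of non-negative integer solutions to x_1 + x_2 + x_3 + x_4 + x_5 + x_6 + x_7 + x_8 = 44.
C(44+8-1, 8-1) = C(51, 7) = 115775100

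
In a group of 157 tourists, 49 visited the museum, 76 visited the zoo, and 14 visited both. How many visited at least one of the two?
|A∪B| = |A| + |B| - |A∩B| = 49 + 76 - 14 = 111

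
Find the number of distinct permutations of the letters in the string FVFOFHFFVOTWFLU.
15! / (1! × 1! × 1! × 6! × 1! × 2! × 2! × 1!) = 454053600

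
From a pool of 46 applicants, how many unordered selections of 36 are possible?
C(46,36) = 46!/(36!×10!) = 4076350421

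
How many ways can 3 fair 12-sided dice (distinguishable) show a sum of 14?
Coefficient of x^14 in (x + x² + ... + x^12)^3. By inclusion-exclusion on dice exceeding 12: Σ_j (-1)^j C(3,j)·C(14-1-12j, 2) = C(3,0)·C(13,2) = 1·78 = 78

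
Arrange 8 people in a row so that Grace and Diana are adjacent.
Treat as block: (8-1)! × 2! = 5040 × 2 = 10080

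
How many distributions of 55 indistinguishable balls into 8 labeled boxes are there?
C(55+8-1, 8-1) = C(62, 7) = 491796152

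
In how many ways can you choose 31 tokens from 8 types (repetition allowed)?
C(31+8-1, 8-1) = C(38, 7) = 12620256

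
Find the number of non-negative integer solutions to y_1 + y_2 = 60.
C(60+2-1, 2-1) = C(61, 1) = 61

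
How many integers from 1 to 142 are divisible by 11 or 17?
⌊142/11⌋ + ⌊142/17⌋ - ⌊142/187⌋ = 12 + 8 - 0 = 20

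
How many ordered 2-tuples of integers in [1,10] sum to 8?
Coefficient of x^8 in (x + x² + ... + x^10)^2. By inclusion-exclusion on dice exceeding 10: Σ_j (-1)^j C(2,j)·C(8-1-10j, 1) = C(2,0)·C(7,1) = 1·7 = 7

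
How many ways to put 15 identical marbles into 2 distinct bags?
C(15+2-1, 2-1) = C(16, 1) = 16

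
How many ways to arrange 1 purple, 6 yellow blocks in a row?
7! / (1! × 6!) = 7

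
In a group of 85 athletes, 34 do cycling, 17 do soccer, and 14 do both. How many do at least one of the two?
|A∪B| = |A| + |B| - |A∩B| = 34 + 17 - 14 = 37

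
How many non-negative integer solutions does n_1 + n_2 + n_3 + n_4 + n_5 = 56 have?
C(56+5-1, 5-1) = C(60, 4) = 487635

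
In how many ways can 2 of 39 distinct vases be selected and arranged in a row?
P(39,2) = 39!/(39-2)! = 1482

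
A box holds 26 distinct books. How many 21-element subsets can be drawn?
C(26,21) = 26!/(21!×5!) = 65780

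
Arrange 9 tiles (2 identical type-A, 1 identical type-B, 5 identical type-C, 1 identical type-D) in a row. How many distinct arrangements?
9! / (2! × 1! × 5! × 1!) = 1512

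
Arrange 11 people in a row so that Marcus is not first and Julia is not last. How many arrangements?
By inclusion-exclusion: 11! - 2×(11-1)! + (11-2)! = 39916800 - 7257600 + 362880 = 33022080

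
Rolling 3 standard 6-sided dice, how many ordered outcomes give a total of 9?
Coefficient of x^9 in (x + x² + ... + x^6)^3. By inclusion-exclusion on dice exceeding 6: Σ_j (-1)^j C(3,j)·C(9-1-6j, 2) = C(3,0)·C(8,2) - C(3,1)·C(2,2) = 1·28 - 3·1 = 25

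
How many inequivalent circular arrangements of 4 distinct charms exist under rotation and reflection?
(4-1)!/2 = 6/2 = 3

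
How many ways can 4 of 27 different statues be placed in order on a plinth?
P(27,4) = 27!/(27-4)! = 421200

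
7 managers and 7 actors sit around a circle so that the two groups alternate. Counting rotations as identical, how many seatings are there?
Fix one of the managers: (7-1)! ways for the remaining managers, × 7! ways for the actors = 720 × 5040 = 3628800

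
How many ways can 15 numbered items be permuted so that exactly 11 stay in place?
Choose the 11 fixed points C(15,11) = 1365, derange the rest: !4 = Σ_{j=0}^{4} (-1)^j·4!/j! = 24 - 24 + 12 - 4 + 1 = 9. Product = 1365 × 9 = 12285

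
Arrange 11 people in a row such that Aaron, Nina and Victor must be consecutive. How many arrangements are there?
Treat the 3 as one block: (11-3+1)! × 3! = 362880 × 6 = 2177280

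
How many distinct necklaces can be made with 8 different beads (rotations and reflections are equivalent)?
(8-1)!/2 = 5040/2 = 2520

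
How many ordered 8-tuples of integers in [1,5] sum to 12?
Coefficient of x^12 in (x + x² + ... + x^5)^8. By inclusion-exclusion on dice exceeding 5: Σ_j (-1)^j C(8,j)·C(12-1-5j, 7) = C(8,0)·C(11,7) = 1·330 = 330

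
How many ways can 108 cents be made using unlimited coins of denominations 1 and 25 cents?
Coefficient of x^108 in 1/(1-x^1) · 1/(1-x^25). Use j coins of 25 for j = 0..⌊108/25⌋ = 4, the rest in 1s: 4 + 1 = 5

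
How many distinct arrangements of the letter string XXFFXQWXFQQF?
12! / (1! × 4! × 4! × 3!) = 138600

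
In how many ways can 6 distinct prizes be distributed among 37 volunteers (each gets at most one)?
P(37,6) = 37!/(37-6)! = 1673844480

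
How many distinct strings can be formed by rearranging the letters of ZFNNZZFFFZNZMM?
14! / (4! × 3! × 5! × 2!) = 2522520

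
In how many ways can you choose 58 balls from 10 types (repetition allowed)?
C(58+10-1, 10-1) = C(67, 9) = 42757703560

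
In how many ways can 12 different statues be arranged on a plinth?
12! = 479001600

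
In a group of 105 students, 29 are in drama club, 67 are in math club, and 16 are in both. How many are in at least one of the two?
|A∪B| = |A| + |B| - |A∩B| = 29 + 67 - 16 = 80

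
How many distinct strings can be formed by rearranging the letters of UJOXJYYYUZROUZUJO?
17! / (4! × 1! × 3! × 1! × 3! × 3! × 2!) = 34306272000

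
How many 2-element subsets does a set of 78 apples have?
C(78,2) = 78!/(2!×76!) = 3003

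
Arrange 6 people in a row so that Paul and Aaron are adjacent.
Treat as block: (6-1)! × 2! = 120 × 2 = 240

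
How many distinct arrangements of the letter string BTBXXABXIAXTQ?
13! / (2! × 3! × 1! × 2! × 1! × 4!) = 10810800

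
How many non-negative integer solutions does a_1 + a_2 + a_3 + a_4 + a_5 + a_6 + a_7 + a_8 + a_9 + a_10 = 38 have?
C(38+10-1, 10-1) = C(47, 9) = 1362649145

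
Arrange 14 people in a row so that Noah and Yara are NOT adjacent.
Total - adjacent = 14! - (14-1)!×2 = 87178291200 - 12454041600 = 74724249600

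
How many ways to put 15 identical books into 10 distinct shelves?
C(15+10-1, 10-1) = C(24, 9) = 1307504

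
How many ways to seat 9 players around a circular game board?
Circular: fix one position, arrange the rest. (9-1)! = 40320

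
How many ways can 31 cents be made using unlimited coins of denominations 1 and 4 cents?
Coefficient of x^31 in 1/(1-x^1) · 1/(1-x^4). Use j coins of 4 for j = 0..⌊31/4⌋ = 7, the rest in 1s: 7 + 1 = 8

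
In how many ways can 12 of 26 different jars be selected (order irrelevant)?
C(26,12) = 26!/(12!×14!) = 9657700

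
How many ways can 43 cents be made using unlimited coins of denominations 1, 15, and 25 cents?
Coefficient of x^43 in 1/(1-x^1) · 1/(1-x^15) · 1/(1-x^25). Case on j = number of 25-cent coins (j = 0..1); remainder r = 43 - 25j is made from {1,15} in ⌊r/15⌋+1 ways. r = 43, 18 → 3 + 2 = 5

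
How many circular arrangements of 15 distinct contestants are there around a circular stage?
Circular: fix one position, arrange the rest. (15-1)! = 87178291200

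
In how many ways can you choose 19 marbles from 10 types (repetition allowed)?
C(19+10-1, 10-1) = C(28, 9) = 6906900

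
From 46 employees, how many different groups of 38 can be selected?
C(46,38) = 46!/(38!×8!) = 260932815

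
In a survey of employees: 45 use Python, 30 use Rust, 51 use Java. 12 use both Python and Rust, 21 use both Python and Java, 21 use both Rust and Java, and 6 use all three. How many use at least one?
|A∪B∪C| = 45+30+51-12-21-21+6 = 78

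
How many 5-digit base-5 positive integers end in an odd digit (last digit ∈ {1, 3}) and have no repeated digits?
Last∈{1,3}. Last=0: 0. Last nonzero: 2×3×P(3,3) = 36. Total = 36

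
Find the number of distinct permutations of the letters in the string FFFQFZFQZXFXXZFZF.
17! / (2! × 4! × 3! × 8!) = 30630600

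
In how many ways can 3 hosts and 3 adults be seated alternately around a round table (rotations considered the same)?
Fix one of the hosts: (3-1)! ways for the remaining hosts, × 3! ways for the adults = 2 × 6 = 12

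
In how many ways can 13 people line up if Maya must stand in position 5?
Fix one position: (13-1)! = 479001600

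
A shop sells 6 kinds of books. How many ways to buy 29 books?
C(29+6-1, 6-1) = C(34, 5) = 278256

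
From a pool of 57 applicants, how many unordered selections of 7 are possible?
C(57,7) = 57!/(7!×50!) = 264385836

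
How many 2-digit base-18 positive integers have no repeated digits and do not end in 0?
Last digit: 17 nonzero choices. First digit: 16 (nonzero, ≠last). Middle 0: P(16,0) = 1. Total = 272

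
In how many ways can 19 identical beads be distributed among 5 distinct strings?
C(19+5-1, 5-1) = C(23, 4) = 8855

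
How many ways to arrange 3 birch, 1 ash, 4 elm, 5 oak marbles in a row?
13! / (3! × 1! × 4! × 5!) = 360360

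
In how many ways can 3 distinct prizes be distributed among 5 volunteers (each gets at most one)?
P(5,3) = 5!/(5-3)! = 60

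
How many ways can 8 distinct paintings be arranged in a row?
8! = 40320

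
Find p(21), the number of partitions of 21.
Pentagonal recurrence p(n) = p(n-1) + p(n-2) - p(n-5) - p(n-7) + p(n-12) + p(n-15) - ... gives p(0..20) = 1, 1, 2, 3, 5, 7, 11, 15, 22, 30, 42, 56, 77, 101, 135, 176, 231, 297, 385, 490, 627. p(21) = p(20) + p(19) - p(16) - p(14) + p(9) + p(6) = 627 + 490 - 231 - 135 + 30 + 11 = 792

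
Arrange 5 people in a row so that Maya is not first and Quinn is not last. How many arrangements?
By inclusion-exclusion: 5! - 2×(5-1)! + (5-2)! = 120 - 48 + 6 = 78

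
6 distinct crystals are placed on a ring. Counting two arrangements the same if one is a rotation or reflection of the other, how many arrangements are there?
(6-1)!/2 = 120/2 = 60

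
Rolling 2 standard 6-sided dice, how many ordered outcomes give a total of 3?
Coefficient of x^3 in (x + x² + ... + x^6)^2. By inclusion-exclusion on dice exceeding 6: Σ_j (-1)^j C(2,j)·C(3-1-6j, 1) = C(2,0)·C(2,1) = 1·2 = 2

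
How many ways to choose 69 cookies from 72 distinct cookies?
C(72,69) = 72!/(69!×3!) = 59640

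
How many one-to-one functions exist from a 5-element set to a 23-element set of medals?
P(23,5) = 23!/(23-5)! = 4037880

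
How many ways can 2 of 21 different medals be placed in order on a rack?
P(21,2) = 21!/(21-2)! = 420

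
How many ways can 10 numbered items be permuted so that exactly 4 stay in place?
Choose the 4 fixed points C(10,4) = 210, derange the rest: !6 = Σ_{j=0}^{6} (-1)^j·6!/j! = 720 - 720 + 360 - 120 + 30 - 6 + 1 = 265. Product = 210 × 265 = 55650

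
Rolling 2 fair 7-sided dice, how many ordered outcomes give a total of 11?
Coefficient of x^11 in (x + x² + ... + x^7)^2. By inclusion-exclusion on dice exceeding 7: Σ_j (-1)^j C(2,j)·C(11-1-7j, 1) = C(2,0)·C(10,1) - C(2,1)·C(3,1) = 1·10 - 2·3 = 4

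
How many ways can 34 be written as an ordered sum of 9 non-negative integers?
C(34+9-1, 9-1) = C(42, 8) = 118030185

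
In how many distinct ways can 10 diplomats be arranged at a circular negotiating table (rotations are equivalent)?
Circular: fix one position, arrange the rest. (10-1)! = 362880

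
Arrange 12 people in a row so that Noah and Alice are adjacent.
Treat as block: (12-1)! × 2! = 39916800 × 2 = 79833600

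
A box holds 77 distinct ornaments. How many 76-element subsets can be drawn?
C(77,76) = 77!/(76!×1!) = 77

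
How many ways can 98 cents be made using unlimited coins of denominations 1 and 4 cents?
Coefficient of x^98 in 1/(1-x^1) · 1/(1-x^4). Use j coins of 4 for j = 0..⌊98/4⌋ = 24, the rest in 1s: 24 + 1 = 25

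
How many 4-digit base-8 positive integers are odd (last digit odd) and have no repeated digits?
Last∈{1,3,5,7}. Last=0: 0. Last nonzero: 4×6×P(6,2) = 720. Total = 720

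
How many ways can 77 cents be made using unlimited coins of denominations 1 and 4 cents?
Coefficient of x^77 in 1/(1-x^1) · 1/(1-x^4). Use j coins of 4 for j = 0..⌊77/4⌋ = 19, the rest in 1s: 19 + 1 = 20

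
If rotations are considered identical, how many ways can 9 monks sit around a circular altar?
Circular: fix one position, arrange the rest. (9-1)! = 40320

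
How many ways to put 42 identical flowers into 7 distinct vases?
C(42+7-1, 7-1) = C(48, 6) = 12271512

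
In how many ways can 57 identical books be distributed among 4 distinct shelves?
C(57+4-1, 4-1) = C(60, 3) = 34220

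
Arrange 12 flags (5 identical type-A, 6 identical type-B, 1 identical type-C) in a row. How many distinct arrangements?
12! / (5! × 6! × 1!) = 5544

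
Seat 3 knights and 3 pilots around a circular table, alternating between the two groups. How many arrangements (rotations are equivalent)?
Fix one of the knights: (3-1)! ways for the remaining knights, × 3! ways for the pilots = 2 × 6 = 12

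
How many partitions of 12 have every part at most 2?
Let r_j(i) = number of partitions of i into parts ≤ j, for i = 0..12. r_1(i) = 1 for all i; r_j(i) = r_{j-1}(i) + r_j(i-j). Rows j = 2..2: ≤2: 1 1 2 2 3 3 4 4 5 5 6 6 7. r_2(12) = 7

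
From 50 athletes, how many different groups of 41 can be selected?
C(50,41) = 50!/(41!×9!) = 2505433700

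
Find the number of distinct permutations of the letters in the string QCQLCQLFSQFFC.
13! / (3! × 3! × 2! × 1! × 4!) = 3603600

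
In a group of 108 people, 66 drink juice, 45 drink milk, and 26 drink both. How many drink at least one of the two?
|A∪B| = |A| + |B| - |A∩B| = 66 + 45 - 26 = 85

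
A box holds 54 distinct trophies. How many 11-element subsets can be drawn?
C(54,11) = 54!/(11!×43!) = 95722852680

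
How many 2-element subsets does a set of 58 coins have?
C(58,2) = 58!/(2!×56!) = 1653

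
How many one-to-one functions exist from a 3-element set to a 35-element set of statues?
P(35,3) = 35!/(35-3)! = 39270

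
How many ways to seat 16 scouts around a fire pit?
Circular: fix one position, arrange the rest. (16-1)! = 1307674368000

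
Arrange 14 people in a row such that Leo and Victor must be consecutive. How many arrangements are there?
Treat the 2 as one block: (14-2+1)! × 2! = 6227020800 × 2 = 12454041600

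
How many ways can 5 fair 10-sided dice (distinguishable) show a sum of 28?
Coefficient of x^28 in (x + x² + ... + x^10)^5. By inclusion-exclusion on dice exceeding 10: Σ_j (-1)^j C(5,j)·C(28-1-10j, 4) = C(5,0)·C(27,4) - C(5,1)·C(17,4) + C(5,2)·C(7,4) = 1·17550 - 5·2380 + 10·35 = 6000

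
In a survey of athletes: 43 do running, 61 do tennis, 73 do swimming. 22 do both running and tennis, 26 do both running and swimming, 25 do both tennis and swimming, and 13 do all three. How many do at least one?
|A∪B∪C| = 43+61+73-22-26-25+13 = 117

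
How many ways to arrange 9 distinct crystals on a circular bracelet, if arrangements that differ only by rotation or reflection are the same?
(9-1)!/2 = 40320/2 = 20160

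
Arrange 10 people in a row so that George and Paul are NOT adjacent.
Total - adjacent = 10! - (10-1)!×2 = 3628800 - 725760 = 2903040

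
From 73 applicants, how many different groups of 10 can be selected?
C(73,10) = 73!/(10!×63!) = 621324937376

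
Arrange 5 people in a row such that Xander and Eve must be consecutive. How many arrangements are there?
Treat the 2 as one block: (5-2+1)! × 2! = 24 × 2 = 48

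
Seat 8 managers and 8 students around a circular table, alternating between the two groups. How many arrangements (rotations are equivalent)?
Fix one of the managers: (8-1)! ways for the remaining managers, × 8! ways for the students = 5040 × 40320 = 203212800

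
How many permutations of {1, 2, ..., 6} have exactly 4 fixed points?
Choose the 4 fixed points C(6,4) = 15, derange the rest: !2 = Σ_{j=0}^{2} (-1)^j·2!/j! = 2 - 2 + 1 = 1. Product = 15 × 1 = 15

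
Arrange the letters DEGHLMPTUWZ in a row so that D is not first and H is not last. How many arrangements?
By inclusion-exclusion: 11! - 2×(11-1)! + (11-2)! = 39916800 - 7257600 + 362880 = 33022080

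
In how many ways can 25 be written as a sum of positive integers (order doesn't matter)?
Pentagonal recurrence p(n) = p(n-1) + p(n-2) - p(n-5) - p(n-7) + p(n-12) + p(n-15) - ... gives p(0..24) = 1, 1, 2, 3, 5, 7, 11, 15, 22, 30, 42, 56, 77, 101, 135, 176, 231, 297, 385, 490, 627, 792, 1002, 1255, 1575. p(25) = p(24) + p(23) - p(20) - p(18) + p(13) + p(10) - p(3) = 1575 + 1255 - 627 - 385 + 101 + 42 - 3 = 1958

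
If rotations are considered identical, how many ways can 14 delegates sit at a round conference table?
Circular: fix one position, arrange the rest. (14-1)! = 6227020800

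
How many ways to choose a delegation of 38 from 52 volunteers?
C(52,38) = 52!/(38!×14!) = 1768966344600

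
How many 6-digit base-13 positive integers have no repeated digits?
First digit: 12 choices (nonzero). Then descending: 12 × 12 × 11 × 10 × 9 × 8 = 1140480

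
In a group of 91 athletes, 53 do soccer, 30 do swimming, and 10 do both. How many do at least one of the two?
|A∪B| = |A| + |B| - |A∩B| = 53 + 30 - 10 = 73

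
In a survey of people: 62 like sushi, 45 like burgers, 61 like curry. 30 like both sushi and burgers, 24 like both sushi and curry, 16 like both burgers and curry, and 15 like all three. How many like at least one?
|A∪B∪C| = 62+45+61-30-24-16+15 = 113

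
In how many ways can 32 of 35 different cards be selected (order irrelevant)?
C(35,32) = 35!/(32!×3!) = 6545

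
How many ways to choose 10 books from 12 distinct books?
C(12,10) = 12!/(10!×2!) = 66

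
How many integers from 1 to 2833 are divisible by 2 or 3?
⌊2833/2⌋ + ⌊2833/3⌋ - ⌊2833/6⌋ = 1416 + 944 - 472 = 1888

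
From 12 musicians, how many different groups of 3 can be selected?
C(12,3) = 12!/(3!×9!) = 220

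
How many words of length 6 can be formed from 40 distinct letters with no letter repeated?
P(40,6) = 40!/(40-6)! = 2763633600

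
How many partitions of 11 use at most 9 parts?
By conjugation, equals partitions of 11 into parts ≤ 9. Let r_j(i) = number of partitions of i into parts ≤ j, for i = 0..11. r_1(i) = 1 for all i; r_j(i) = r_{j-1}(i) + r_j(i-j). Rows j = 2..9: ≤2: 1 1 2 2 3 3 4 4 5 5 6 6; ≤3: 1 1 2 3 4 5 7 8 10 12 14 16; ≤4: 1 1 2 3 5 6 9 11 15 18 23 27; ≤5: 1 1 2 3 5 7 10 13 18 23 30 37; ≤6: 1 1 2 3 5 7 11 14 20 26 35 44; ≤7: 1 1 2 3 5 7 11 15 21 28 38 49; ≤8: 1 1 2 3 5 7 11 15 22 29 40 52; ≤9: 1 1 2 3 5 7 11 15 22 30 41 54. r_9(11) = 54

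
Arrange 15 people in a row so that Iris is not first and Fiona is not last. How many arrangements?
By inclusion-exclusion: 15! - 2×(15-1)! + (15-2)! = 1307674368000 - 174356582400 + 6227020800 = 1139544806400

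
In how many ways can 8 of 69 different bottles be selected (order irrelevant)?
C(69,8) = 69!/(8!×61!) = 8361453672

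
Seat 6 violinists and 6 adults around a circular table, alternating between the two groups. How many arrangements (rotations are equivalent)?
Fix one of the violinists: (6-1)! ways for the remaining violinists, × 6! ways for the adults = 120 × 720 = 86400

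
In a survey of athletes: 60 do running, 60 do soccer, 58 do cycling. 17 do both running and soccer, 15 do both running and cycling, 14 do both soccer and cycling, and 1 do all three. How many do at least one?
|A∪B∪C| = 60+60+58-17-15-14+1 = 133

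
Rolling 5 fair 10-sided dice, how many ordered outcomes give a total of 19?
Coefficient of x^19 in (x + x² + ... + x^10)^5. By inclusion-exclusion on dice exceeding 10: Σ_j (-1)^j C(5,j)·C(19-1-10j, 4) = C(5,0)·C(18,4) - C(5,1)·C(8,4) = 1·3060 - 5·70 = 2710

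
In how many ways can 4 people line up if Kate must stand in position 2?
Fix one position: (4-1)! = 6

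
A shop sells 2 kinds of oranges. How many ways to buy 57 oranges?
C(57+2-1, 2-1) = C(58, 1) = 58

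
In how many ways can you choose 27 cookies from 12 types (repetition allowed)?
C(27+12-1, 12-1) = C(38, 11) = 1203322288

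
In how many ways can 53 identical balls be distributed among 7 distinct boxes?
C(53+7-1, 7-1) = C(59, 6) = 45057474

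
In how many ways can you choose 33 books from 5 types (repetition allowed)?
C(33+5-1, 5-1) = C(37, 4) = 66045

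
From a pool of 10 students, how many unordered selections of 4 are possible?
C(10,4) = 10!/(4!×6!) = 210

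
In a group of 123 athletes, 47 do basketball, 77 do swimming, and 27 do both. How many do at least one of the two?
|A∪B| = |A| + |B| - |A∩B| = 47 + 77 - 27 = 97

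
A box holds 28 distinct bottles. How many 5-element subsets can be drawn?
C(28,5) = 28!/(5!×23!) = 98280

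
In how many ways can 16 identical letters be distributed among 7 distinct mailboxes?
C(16+7-1, 7-1) = C(22, 6) = 74613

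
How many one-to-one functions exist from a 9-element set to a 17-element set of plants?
P(17,9) = 17!/(17-9)! = 8821612800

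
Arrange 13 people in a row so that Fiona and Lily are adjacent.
Treat as block: (13-1)! × 2! = 479001600 × 2 = 958003200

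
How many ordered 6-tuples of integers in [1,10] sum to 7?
Coefficient of x^7 in (x + x² + ... + x^10)^6. By inclusion-exclusion on dice exceeding 10: Σ_j (-1)^j C(6,j)·C(7-1-10j, 5) = C(6,0)·C(6,5) = 1·6 = 6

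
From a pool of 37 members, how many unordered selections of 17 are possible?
C(37,17) = 37!/(17!×20!) = 15905368710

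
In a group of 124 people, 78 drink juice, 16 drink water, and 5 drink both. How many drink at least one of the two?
|A∪B| = |A| + |B| - |A∩B| = 78 + 16 - 5 = 89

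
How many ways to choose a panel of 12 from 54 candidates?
C(54,12) = 54!/(12!×42!) = 343006888770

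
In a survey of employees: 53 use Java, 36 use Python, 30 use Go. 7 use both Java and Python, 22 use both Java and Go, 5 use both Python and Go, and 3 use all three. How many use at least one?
|A∪B∪C| = 53+36+30-7-22-5+3 = 88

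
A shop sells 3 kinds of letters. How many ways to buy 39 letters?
C(39+3-1, 3-1) = C(41, 2) = 820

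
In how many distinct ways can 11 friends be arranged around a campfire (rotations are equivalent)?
Circular: fix one position, arrange the rest. (11-1)! = 3628800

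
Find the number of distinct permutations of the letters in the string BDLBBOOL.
8! / (2! × 3! × 2! × 1!) = 1680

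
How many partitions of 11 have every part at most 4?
Let r_j(i) = number of partitions of i into parts ≤ j, for i = 0..11. r_1(i) = 1 for all i; r_j(i) = r_{j-1}(i) + r_j(i-j). Rows j = 2..4: ≤2: 1 1 2 2 3 3 4 4 5 5 6 6; ≤3: 1 1 2 3 4 5 7 8 10 12 14 16; ≤4: 1 1 2 3 5 6 9 11 15 18 23 27. r_4(11) = 27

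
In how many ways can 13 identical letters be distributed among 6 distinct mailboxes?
C(13+6-1, 6-1) = C(18, 5) = 8568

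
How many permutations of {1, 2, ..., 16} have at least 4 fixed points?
Exactly j fixed points: C(16,j)·!(16-j); sum over j ≥ 4 (derangement numbers via !m = (m-1)·(!(m-1) + !(m-2)): !0..!12 = 1, 0, 1, 2, 9, 44, 265, 1854, 14833, 133496, 1334961, 14684570, 176214841). Σ_{j=4}^{16} C(16,j)·!(16-j) = C(16,4)·!12 + C(16,5)·!11 + C(16,6)·!10 + C(16,7)·!9 + C(16,8)·!8 + C(16,9)·!7 + C(16,10)·!6 + C(16,11)·!5 + C(16,12)·!4 + C(16,13)·!3 + C(16,14)·!2 + C(16,15)·!1 + C(16,16)·!0 = 1820·176214841 + 4368·14684570 + 8008·1334961 + 11440·133496 + 12870·14833 + 11440·1854 + 8008·265 + 4368·44 + 1820·9 + 560·2 + 120·1 + 16·0 + 1·1 = 397285216711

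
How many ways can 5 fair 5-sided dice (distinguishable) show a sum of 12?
Coefficient of x^12 in (x + x² + ... + x^5)^5. By inclusion-exclusion on dice exceeding 5: Σ_j (-1)^j C(5,j)·C(12-1-5j, 4) = C(5,0)·C(11,4) - C(5,1)·C(6,4) = 1·330 - 5·15 = 255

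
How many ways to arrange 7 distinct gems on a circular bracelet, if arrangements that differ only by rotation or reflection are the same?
(7-1)!/2 = 720/2 = 360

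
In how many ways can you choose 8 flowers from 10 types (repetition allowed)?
C(8+10-1, 10-1) = C(17, 9) = 24310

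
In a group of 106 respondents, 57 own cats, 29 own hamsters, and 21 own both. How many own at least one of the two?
|A∪B| = |A| + |B| - |A∩B| = 57 + 29 - 21 = 65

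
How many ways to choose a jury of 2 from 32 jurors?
C(32,2) = 32!/(2!×30!) = 496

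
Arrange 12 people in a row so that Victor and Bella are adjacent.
Treat as block: (12-1)! × 2! = 39916800 × 2 = 79833600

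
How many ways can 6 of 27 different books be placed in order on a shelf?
P(27,6) = 27!/(27-6)! = 213127200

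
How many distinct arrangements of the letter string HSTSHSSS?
8! / (1! × 2! × 5!) = 168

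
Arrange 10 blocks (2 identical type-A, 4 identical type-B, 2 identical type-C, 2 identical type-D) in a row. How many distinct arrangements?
10! / (2! × 4! × 2! × 2!) = 18900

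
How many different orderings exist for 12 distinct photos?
12! = 479001600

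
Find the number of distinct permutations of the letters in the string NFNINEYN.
8! / (1! × 4! × 1! × 1! × 1!) = 1680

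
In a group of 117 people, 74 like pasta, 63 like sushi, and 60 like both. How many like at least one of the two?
|A∪B| = |A| + |B| - |A∩B| = 74 + 63 - 60 = 77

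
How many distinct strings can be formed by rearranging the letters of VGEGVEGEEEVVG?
13! / (4! × 4! × 5!) = 90090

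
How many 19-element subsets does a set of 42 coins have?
C(42,19) = 42!/(19!×23!) = 446775310800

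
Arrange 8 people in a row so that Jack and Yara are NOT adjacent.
Total - adjacent = 8! - (8-1)!×2 = 40320 - 10080 = 30240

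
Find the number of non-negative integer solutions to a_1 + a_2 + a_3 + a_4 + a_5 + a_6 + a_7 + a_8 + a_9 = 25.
C(25+9-1, 9-1) = C(33, 8) = 13884156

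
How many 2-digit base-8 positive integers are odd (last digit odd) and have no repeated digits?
Last∈{1,3,5,7}. Last=0: 0. Last nonzero: 4×6×P(6,0) = 24. Total = 24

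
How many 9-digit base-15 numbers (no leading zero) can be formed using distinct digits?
First digit: 14 choices (nonzero). Then descending: 14 × 14 × 13 × 12 × 11 × 10 × 9 × 8 × 7 = 1695133440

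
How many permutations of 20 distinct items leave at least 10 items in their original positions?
Exactly j fixed points: C(20,j)·!(20-j); sum over j ≥ 10 (derangement numbers via !m = (m-1)·(!(m-1) + !(m-2)): !0..!10 = 1, 0, 1, 2, 9, 44, 265, 1854, 14833, 133496, 1334961). Σ_{j=10}^{20} C(20,j)·!(20-j) = C(20,10)·!10 + C(20,11)·!9 + C(20,12)·!8 + C(20,13)·!7 + C(20,14)·!6 + C(20,15)·!5 + C(20,16)·!4 + C(20,17)·!3 + C(20,18)·!2 + C(20,19)·!1 + C(20,20)·!0 = 184756·1334961 + 167960·133496 + 125970·14833 + 77520·1854 + 38760·265 + 15504·44 + 4845·9 + 1140·2 + 190·1 + 20·0 + 1·1 = 271087277418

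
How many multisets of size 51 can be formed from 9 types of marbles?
C(51+9-1, 9-1) = C(59, 8) = 2217471399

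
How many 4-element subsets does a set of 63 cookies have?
C(63,4) = 63!/(4!×59!) = 595665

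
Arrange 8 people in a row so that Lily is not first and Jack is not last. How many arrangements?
By inclusion-exclusion: 8! - 2×(8-1)! + (8-2)! = 40320 - 10080 + 720 = 30960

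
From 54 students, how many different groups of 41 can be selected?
C(54,41) = 54!/(41!×13!) = 1108176102180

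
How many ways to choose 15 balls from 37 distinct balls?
C(37,15) = 37!/(15!×22!) = 9364199760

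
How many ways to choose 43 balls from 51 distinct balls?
C(51,43) = 51!/(43!×8!) = 636763050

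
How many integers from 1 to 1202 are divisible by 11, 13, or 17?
⌊1202/11⌋+⌊1202/13⌋+⌊1202/17⌋ - ⌊1202/143⌋-⌊1202/187⌋-⌊1202/221⌋ + ⌊1202/2431⌋ = 109+92+70 - 8-6-5 + 0 = 252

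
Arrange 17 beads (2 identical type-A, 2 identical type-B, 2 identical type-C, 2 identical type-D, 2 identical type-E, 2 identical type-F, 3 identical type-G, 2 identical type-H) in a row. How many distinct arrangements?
17! / (2! × 2! × 2! × 2! × 2! × 2! × 3! × 2!) = 463134672000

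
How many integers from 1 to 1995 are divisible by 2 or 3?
⌊1995/2⌋ + ⌊1995/3⌋ - ⌊1995/6⌋ = 997 + 665 - 332 = 1330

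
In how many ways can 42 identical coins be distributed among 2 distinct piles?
C(42+2-1, 2-1) = C(43, 1) = 43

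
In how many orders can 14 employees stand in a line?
14! = 87178291200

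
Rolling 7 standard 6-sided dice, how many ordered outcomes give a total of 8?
Coefficient of x^8 in (x + x² + ... + x^6)^7. By inclusion-exclusion on dice exceeding 6: Σ_j (-1)^j C(7,j)·C(8-1-6j, 6) = C(7,0)·C(7,6) = 1·7 = 7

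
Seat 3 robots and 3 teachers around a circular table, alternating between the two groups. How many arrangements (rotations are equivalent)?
Fix one of the robots: (3-1)! ways for the remaining robots, × 3! ways for the teachers = 2 × 6 = 12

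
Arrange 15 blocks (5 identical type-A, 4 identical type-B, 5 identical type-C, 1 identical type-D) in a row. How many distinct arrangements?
15! / (5! × 4! × 5! × 1!) = 3783780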